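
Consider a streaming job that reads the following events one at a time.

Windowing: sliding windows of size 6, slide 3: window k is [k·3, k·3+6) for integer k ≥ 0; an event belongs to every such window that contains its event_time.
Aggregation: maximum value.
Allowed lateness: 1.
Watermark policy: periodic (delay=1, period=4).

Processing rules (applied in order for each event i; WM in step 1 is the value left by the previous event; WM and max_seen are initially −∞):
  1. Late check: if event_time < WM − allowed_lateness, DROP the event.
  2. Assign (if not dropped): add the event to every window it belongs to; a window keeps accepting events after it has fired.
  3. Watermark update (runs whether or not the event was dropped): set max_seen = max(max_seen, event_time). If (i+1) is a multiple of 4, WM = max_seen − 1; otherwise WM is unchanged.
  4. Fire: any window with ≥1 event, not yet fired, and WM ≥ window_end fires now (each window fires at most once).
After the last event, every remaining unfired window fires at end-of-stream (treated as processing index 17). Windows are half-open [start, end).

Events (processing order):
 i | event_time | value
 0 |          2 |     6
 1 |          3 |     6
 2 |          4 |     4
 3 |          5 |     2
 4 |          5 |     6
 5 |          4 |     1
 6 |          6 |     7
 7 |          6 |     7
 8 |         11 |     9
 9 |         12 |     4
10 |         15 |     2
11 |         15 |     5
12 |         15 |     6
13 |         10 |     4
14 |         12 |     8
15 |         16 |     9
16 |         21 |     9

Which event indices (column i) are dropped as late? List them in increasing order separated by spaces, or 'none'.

i=0 t=2 v=6: → [0,6); WM=−∞
i=1 t=3 v=6: → [3,9),[0,6); WM=−∞
i=2 t=4 v=4: → [3,9),[0,6); WM=−∞
i=3 t=5 v=2: → [3,9),[0,6); WM=4
i=4 t=5 v=6: → [3,9),[0,6); WM=4
i=5 t=4 v=1: → [3,9),[0,6); WM=4
i=6 t=6 v=7: → [6,12),[3,9); WM=4
i=7 t=6 v=7: → [6,12),[3,9); WM=5
i=8 t=11 v=9: → [9,15),[6,12); WM=5
i=9 t=12 v=4: → [12,18),[9,15); WM=5
i=10 t=15 v=2: → [15,21),[12,18); WM=5
i=11 t=15 v=5: → [15,21),[12,18); WM=14; [0,6) fires=6 [3,9) fires=7 [6,12) fires=9
i=12 t=15 v=6: → [15,21),[12,18); WM=14
i=13 t=10 v=4: DROP (t<14-1); WM=14
i=14 t=12 v=8: DROP (t<14-1); WM=14
i=15 t=16 v=9: → [15,21),[12,18); WM=15; [9,15) fires=9
i=16 t=21 v=9: → [21,27),[18,24); WM=15

13 14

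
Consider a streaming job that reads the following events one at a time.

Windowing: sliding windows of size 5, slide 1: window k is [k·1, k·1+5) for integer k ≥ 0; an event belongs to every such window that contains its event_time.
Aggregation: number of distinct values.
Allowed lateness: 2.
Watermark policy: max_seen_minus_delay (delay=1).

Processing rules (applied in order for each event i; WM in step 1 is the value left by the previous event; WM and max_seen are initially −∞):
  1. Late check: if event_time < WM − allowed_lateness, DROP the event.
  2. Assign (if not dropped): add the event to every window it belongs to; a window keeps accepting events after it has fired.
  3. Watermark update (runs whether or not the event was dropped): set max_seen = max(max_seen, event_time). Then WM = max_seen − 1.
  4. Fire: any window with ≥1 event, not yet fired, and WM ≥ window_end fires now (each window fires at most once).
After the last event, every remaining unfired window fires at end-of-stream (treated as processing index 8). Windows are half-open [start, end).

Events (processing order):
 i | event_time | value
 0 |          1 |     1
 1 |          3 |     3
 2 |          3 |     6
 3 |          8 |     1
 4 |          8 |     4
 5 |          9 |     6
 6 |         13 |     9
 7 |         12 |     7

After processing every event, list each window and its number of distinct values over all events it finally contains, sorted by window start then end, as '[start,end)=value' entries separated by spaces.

[0,5)=3 [1,6)=3 [2,7)=2 [3,8)=2 [4,9)=2 [5,10)=3 [6,11)=3 [7,12)=3 [8,13)=4 [9,14)=3 [10,15)=2 [11,16)=2 [12,17)=2 [13,18)=1

i=0 t=1 v=1: → [1,6),[0,5); WM=0
i=1 t=3 v=3: → [3,8),[2,7),[1,6),[0,5); WM=2
i=2 t=3 v=6: → [3,8),[2,7),[1,6),[0,5); WM=2
i=3 t=8 v=1: → [8,13),[7,12),[6,11),[5,10),[4,9); WM=7; [0,5) fires=3 [1,6) fires=3 [2,7) fires=2
i=4 t=8 v=4: → [8,13),[7,12),[6,11),[5,10),[4,9); WM=7
i=5 t=9 v=6: → [9,14),[8,13),[7,12),[6,11),[5,10); WM=8; [3,8) fires=2
i=6 t=13 v=9: → [13,18),[12,17),[11,16),[10,15),[9,14); WM=12; [4,9) fires=2 [5,10) fires=3 [6,11) fires=3 [7,12) fires=3
i=7 t=12 v=7: → [12,17),[11,16),[10,15),[9,14),[8,13); WM=12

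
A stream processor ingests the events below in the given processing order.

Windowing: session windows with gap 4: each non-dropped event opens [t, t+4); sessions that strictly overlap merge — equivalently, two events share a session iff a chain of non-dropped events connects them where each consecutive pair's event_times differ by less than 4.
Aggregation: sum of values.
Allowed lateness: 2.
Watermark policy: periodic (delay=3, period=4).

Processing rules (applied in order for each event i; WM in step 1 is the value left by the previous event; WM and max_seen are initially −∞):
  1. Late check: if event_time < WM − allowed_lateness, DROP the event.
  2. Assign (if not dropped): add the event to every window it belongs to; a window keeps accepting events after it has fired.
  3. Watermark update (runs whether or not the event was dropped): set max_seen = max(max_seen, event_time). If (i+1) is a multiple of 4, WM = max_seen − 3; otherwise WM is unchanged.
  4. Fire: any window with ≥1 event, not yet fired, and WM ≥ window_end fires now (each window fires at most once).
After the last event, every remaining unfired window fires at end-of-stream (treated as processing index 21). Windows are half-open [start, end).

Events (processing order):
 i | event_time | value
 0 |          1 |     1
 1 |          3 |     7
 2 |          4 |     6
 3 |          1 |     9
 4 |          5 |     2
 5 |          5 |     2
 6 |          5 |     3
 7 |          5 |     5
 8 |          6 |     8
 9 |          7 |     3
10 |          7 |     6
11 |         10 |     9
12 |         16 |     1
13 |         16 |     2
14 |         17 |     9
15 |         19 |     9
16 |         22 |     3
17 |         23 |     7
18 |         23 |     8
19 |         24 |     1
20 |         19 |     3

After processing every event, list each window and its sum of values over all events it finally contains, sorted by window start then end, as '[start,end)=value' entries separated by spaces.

[1,14)=61 [16,28)=43

i=0 t=1 v=1: → [1,5); WM=−∞
i=1 t=3 v=7: → [1,7); WM=−∞
i=2 t=4 v=6: → [1,8); WM=−∞
i=3 t=1 v=9: → [1,8); WM=1
i=4 t=5 v=2: → [1,9); WM=1
i=5 t=5 v=2: → [1,9); WM=1
i=6 t=5 v=3: → [1,9); WM=1
i=7 t=5 v=5: → [1,9); WM=2
i=8 t=6 v=8: → [1,10); WM=2
i=9 t=7 v=3: → [1,11); WM=2
i=10 t=7 v=6: → [1,11); WM=2
i=11 t=10 v=9: → [1,14); WM=7
i=12 t=16 v=1: → [16,20); WM=7
i=13 t=16 v=2: → [16,20); WM=7
i=14 t=17 v=9: → [16,21); WM=7
i=15 t=19 v=9: → [16,23); WM=16
i=16 t=22 v=3: → [16,26); WM=16
i=17 t=23 v=7: → [16,27); WM=16
i=18 t=23 v=8: → [16,27); WM=16
i=19 t=24 v=1: → [16,28); WM=21
i=20 t=19 v=3: → [16,28); WM=21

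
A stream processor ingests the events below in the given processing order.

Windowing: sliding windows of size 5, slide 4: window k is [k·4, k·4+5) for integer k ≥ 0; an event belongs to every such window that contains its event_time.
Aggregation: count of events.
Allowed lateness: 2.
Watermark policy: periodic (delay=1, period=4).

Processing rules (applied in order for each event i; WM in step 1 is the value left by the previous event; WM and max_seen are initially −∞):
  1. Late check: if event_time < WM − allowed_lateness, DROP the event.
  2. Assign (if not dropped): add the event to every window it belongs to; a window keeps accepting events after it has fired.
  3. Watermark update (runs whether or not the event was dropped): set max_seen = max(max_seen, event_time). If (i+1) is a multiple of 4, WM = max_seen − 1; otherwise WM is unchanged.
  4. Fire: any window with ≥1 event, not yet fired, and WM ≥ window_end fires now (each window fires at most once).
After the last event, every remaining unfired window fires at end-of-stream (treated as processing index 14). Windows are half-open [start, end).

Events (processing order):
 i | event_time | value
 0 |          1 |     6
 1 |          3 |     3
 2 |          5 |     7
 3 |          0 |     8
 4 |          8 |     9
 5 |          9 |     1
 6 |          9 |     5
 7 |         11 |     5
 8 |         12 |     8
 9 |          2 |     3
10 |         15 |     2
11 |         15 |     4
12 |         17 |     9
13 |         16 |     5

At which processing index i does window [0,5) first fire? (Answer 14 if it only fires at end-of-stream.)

7

i=0 t=1 v=6: → [0,5); WM=−∞
i=1 t=3 v=3: → [0,5); WM=−∞
i=2 t=5 v=7: → [4,9); WM=−∞
i=3 t=0 v=8: → [0,5); WM=4
i=4 t=8 v=9: → [8,13),[4,9); WM=4
i=5 t=9 v=1: → [8,13); WM=4
i=6 t=9 v=5: → [8,13); WM=4
i=7 t=11 v=5: → [8,13); WM=10; [0,5) fires=3 [4,9) fires=2
i=8 t=12 v=8: → [12,17),[8,13); WM=10
i=9 t=2 v=3: DROP (t<10-2); WM=10
i=10 t=15 v=2: → [12,17); WM=10
i=11 t=15 v=4: → [12,17); WM=14; [8,13) fires=5
i=12 t=17 v=9: → [16,21); WM=14
i=13 t=16 v=5: → [16,21),[12,17); WM=14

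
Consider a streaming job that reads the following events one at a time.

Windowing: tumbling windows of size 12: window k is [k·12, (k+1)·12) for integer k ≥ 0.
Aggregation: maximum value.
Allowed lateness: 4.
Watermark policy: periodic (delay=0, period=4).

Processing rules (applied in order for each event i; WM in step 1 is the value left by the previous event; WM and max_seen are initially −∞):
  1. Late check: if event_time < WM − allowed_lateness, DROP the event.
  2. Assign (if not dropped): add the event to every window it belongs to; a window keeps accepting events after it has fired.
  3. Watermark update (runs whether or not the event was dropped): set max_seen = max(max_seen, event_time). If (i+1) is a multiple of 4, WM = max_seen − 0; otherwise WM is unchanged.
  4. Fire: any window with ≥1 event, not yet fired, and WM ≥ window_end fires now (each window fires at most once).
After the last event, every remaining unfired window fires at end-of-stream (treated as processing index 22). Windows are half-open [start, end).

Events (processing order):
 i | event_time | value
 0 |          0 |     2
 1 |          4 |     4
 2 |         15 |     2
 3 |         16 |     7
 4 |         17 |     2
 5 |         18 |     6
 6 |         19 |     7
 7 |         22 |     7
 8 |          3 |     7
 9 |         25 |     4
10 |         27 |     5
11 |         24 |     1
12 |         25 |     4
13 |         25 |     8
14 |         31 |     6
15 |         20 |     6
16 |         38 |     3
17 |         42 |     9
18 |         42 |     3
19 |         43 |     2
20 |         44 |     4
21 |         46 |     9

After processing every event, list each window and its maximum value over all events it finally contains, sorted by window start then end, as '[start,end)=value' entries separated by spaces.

i=0 t=0 v=2: → [0,12); WM=−∞
i=1 t=4 v=4: → [0,12); WM=−∞
i=2 t=15 v=2: → [12,24); WM=−∞
i=3 t=16 v=7: → [12,24); WM=16; [0,12) fires=4
i=4 t=17 v=2: → [12,24); WM=16
i=5 t=18 v=6: → [12,24); WM=16
i=6 t=19 v=7: → [12,24); WM=16
i=7 t=22 v=7: → [12,24); WM=22
i=8 t=3 v=7: DROP (t<22-4); WM=22
i=9 t=25 v=4: → [24,36); WM=22
i=10 t=27 v=5: → [24,36); WM=22
i=11 t=24 v=1: → [24,36); WM=27; [12,24) fires=7
i=12 t=25 v=4: → [24,36); WM=27
i=13 t=25 v=8: → [24,36); WM=27
i=14 t=31 v=6: → [24,36); WM=27
i=15 t=20 v=6: DROP (t<27-4); WM=31
i=16 t=38 v=3: → [36,48); WM=31
i=17 t=42 v=9: → [36,48); WM=31
i=18 t=42 v=3: → [36,48); WM=31
i=19 t=43 v=2: → [36,48); WM=43; [24,36) fires=8
i=20 t=44 v=4: → [36,48); WM=43
i=21 t=46 v=9: → [36,48); WM=43

[0,12)=4 [12,24)=7 [24,36)=8 [36,48)=9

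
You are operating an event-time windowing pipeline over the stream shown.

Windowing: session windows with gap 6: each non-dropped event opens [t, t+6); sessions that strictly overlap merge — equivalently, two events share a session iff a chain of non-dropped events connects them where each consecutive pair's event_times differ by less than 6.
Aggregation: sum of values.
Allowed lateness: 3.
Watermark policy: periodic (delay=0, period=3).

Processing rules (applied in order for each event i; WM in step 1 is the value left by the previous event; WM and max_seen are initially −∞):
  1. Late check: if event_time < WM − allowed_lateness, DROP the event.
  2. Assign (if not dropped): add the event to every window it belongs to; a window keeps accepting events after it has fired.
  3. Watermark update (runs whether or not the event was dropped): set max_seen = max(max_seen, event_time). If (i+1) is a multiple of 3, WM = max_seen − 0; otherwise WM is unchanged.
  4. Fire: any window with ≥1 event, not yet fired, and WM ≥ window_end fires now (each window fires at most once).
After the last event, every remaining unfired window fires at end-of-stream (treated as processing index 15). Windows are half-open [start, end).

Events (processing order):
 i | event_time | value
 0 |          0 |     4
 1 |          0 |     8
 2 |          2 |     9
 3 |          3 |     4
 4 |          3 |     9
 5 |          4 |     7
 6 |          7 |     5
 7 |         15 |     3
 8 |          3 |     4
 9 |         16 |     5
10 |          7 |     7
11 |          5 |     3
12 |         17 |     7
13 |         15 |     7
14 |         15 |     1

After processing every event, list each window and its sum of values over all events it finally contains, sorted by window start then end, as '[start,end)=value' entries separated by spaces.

i=0 t=0 v=4: → [0,6); WM=−∞
i=1 t=0 v=8: → [0,6); WM=−∞
i=2 t=2 v=9: → [0,8); WM=2
i=3 t=3 v=4: → [0,9); WM=2
i=4 t=3 v=9: → [0,9); WM=2
i=5 t=4 v=7: → [0,10); WM=4
i=6 t=7 v=5: → [0,13); WM=4
i=7 t=15 v=3: → [15,21); WM=4
i=8 t=3 v=4: → [0,13); WM=15
i=9 t=16 v=5: → [15,22); WM=15
i=10 t=7 v=7: DROP (t<15-3); WM=15
i=11 t=5 v=3: DROP (t<15-3); WM=16
i=12 t=17 v=7: → [15,23); WM=16
i=13 t=15 v=7: → [15,23); WM=16
i=14 t=15 v=1: → [15,23); WM=17

[0,13)=50 [15,23)=23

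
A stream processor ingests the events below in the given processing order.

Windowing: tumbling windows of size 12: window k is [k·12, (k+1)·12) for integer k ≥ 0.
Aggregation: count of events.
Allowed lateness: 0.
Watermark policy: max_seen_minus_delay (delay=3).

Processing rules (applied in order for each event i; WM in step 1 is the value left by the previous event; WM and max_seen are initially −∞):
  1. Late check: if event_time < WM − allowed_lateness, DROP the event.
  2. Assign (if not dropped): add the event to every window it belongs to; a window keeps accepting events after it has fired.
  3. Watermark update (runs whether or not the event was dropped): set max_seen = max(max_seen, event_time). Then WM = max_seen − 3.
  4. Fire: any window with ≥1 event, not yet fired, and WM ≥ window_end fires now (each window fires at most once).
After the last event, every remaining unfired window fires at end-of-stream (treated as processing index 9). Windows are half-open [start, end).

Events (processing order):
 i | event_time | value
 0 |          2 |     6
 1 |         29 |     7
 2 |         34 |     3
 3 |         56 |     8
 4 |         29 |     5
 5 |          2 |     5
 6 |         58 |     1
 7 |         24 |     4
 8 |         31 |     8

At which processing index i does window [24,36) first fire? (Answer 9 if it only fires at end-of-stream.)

i=0 t=2 v=6: → [0,12); WM=-1
i=1 t=29 v=7: → [24,36); WM=26; [0,12) fires=1
i=2 t=34 v=3: → [24,36); WM=31
i=3 t=56 v=8: → [48,60); WM=53; [24,36) fires=2
i=4 t=29 v=5: DROP (t<53-0); WM=53
i=5 t=2 v=5: DROP (t<53-0); WM=53
i=6 t=58 v=1: → [48,60); WM=55
i=7 t=24 v=4: DROP (t<55-0); WM=55
i=8 t=31 v=8: DROP (t<55-0); WM=55

3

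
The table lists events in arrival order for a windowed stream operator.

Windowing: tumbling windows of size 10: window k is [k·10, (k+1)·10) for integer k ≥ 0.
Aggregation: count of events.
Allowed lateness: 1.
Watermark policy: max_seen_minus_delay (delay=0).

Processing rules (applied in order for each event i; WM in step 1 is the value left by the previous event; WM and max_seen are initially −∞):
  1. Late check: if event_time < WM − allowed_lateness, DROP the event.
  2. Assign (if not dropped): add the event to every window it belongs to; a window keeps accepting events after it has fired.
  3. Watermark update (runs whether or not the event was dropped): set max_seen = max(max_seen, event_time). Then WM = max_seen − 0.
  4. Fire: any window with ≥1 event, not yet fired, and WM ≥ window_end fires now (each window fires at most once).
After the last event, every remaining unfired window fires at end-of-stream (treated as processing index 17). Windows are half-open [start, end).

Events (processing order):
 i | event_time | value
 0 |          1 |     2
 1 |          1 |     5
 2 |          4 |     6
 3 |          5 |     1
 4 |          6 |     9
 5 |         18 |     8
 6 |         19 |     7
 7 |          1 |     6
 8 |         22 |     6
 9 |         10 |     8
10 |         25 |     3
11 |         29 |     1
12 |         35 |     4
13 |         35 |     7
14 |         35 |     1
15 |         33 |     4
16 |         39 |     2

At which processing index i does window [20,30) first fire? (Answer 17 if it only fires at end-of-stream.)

i=0 t=1 v=2: → [0,10); WM=1
i=1 t=1 v=5: → [0,10); WM=1
i=2 t=4 v=6: → [0,10); WM=4
i=3 t=5 v=1: → [0,10); WM=5
i=4 t=6 v=9: → [0,10); WM=6
i=5 t=18 v=8: → [10,20); WM=18; [0,10) fires=5
i=6 t=19 v=7: → [10,20); WM=19
i=7 t=1 v=6: DROP (t<19-1); WM=19
i=8 t=22 v=6: → [20,30); WM=22; [10,20) fires=2
i=9 t=10 v=8: DROP (t<22-1); WM=22
i=10 t=25 v=3: → [20,30); WM=25
i=11 t=29 v=1: → [20,30); WM=29
i=12 t=35 v=4: → [30,40); WM=35; [20,30) fires=3
i=13 t=35 v=7: → [30,40); WM=35
i=14 t=35 v=1: → [30,40); WM=35
i=15 t=33 v=4: DROP (t<35-1); WM=35
i=16 t=39 v=2: → [30,40); WM=39

12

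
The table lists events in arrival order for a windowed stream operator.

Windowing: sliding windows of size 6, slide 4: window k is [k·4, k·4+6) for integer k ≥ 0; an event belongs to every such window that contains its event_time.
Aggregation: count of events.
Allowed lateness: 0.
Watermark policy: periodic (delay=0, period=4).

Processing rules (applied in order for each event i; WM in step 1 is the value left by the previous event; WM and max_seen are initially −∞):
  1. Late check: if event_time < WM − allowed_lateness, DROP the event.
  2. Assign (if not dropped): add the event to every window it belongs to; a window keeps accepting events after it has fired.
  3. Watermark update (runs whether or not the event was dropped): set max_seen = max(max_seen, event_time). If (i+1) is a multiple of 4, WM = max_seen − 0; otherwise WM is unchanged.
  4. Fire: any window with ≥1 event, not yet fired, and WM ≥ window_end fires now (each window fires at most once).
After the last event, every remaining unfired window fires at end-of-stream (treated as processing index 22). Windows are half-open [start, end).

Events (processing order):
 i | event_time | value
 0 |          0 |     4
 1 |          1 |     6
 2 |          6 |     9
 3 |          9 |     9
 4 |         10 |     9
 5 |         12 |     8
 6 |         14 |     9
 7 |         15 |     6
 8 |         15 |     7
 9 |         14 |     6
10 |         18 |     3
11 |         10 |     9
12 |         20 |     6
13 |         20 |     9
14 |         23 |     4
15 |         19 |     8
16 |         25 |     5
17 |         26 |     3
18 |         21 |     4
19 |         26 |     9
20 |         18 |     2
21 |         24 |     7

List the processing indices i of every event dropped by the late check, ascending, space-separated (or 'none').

i=0 t=0 v=4: → [0,6); WM=−∞
i=1 t=1 v=6: → [0,6); WM=−∞
i=2 t=6 v=9: → [4,10); WM=−∞
i=3 t=9 v=9: → [8,14),[4,10); WM=9; [0,6) fires=2
i=4 t=10 v=9: → [8,14); WM=9
i=5 t=12 v=8: → [12,18),[8,14); WM=9
i=6 t=14 v=9: → [12,18); WM=9
i=7 t=15 v=6: → [12,18); WM=15; [4,10) fires=2 [8,14) fires=3
i=8 t=15 v=7: → [12,18); WM=15
i=9 t=14 v=6: DROP (t<15-0); WM=15
i=10 t=18 v=3: → [16,22); WM=15
i=11 t=10 v=9: DROP (t<15-0); WM=18; [12,18) fires=4
i=12 t=20 v=6: → [20,26),[16,22); WM=18
i=13 t=20 v=9: → [20,26),[16,22); WM=18
i=14 t=23 v=4: → [20,26); WM=18
i=15 t=19 v=8: → [16,22); WM=23; [16,22) fires=4
i=16 t=25 v=5: → [24,30),[20,26); WM=23
i=17 t=26 v=3: → [24,30); WM=23
i=18 t=21 v=4: DROP (t<23-0); WM=23
i=19 t=26 v=9: → [24,30); WM=26; [20,26) fires=4
i=20 t=18 v=2: DROP (t<26-0); WM=26
i=21 t=24 v=7: DROP (t<26-0); WM=26

9 11 18 20 21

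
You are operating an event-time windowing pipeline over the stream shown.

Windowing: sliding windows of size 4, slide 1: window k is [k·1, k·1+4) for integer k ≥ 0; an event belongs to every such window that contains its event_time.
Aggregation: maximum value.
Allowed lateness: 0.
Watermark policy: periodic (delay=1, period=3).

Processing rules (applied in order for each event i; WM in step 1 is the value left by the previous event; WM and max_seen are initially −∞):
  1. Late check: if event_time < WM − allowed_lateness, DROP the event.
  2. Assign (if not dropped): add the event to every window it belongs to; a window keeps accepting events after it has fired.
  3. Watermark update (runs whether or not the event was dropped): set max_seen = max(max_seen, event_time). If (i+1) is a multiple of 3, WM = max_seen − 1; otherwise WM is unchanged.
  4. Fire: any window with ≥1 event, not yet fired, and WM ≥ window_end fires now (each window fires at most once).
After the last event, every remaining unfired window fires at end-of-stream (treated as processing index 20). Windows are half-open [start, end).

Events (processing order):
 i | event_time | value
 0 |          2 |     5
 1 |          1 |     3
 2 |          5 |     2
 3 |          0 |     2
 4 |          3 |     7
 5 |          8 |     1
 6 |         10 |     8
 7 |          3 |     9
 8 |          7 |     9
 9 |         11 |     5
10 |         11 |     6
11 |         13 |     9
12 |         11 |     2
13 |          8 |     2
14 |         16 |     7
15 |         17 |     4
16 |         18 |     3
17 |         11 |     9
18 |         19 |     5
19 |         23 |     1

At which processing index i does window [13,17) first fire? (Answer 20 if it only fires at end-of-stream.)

i=0 t=2 v=5: → [2,6),[1,5),[0,4); WM=−∞
i=1 t=1 v=3: → [1,5),[0,4); WM=−∞
i=2 t=5 v=2: → [5,9),[4,8),[3,7),[2,6); WM=4; [0,4) fires=5
i=3 t=0 v=2: DROP (t<4-0); WM=4
i=4 t=3 v=7: DROP (t<4-0); WM=4
i=5 t=8 v=1: → [8,12),[7,11),[6,10),[5,9); WM=7; [1,5) fires=5 [2,6) fires=5 [3,7) fires=2
i=6 t=10 v=8: → [10,14),[9,13),[8,12),[7,11); WM=7
i=7 t=3 v=9: DROP (t<7-0); WM=7
i=8 t=7 v=9: → [7,11),[6,10),[5,9),[4,8); WM=9; [4,8) fires=9 [5,9) fires=9
i=9 t=11 v=5: → [11,15),[10,14),[9,13),[8,12); WM=9
i=10 t=11 v=6: → [11,15),[10,14),[9,13),[8,12); WM=9
i=11 t=13 v=9: → [13,17),[12,16),[11,15),[10,14); WM=12; [6,10) fires=9 [7,11) fires=9 [8,12) fires=8
i=12 t=11 v=2: DROP (t<12-0); WM=12
i=13 t=8 v=2: DROP (t<12-0); WM=12
i=14 t=16 v=7: → [16,20),[15,19),[14,18),[13,17); WM=15; [9,13) fires=8 [10,14) fires=9 [11,15) fires=9
i=15 t=17 v=4: → [17,21),[16,20),[15,19),[14,18); WM=15
i=16 t=18 v=3: → [18,22),[17,21),[16,20),[15,19); WM=15
i=17 t=11 v=9: DROP (t<15-0); WM=17; [12,16) fires=9 [13,17) fires=9
i=18 t=19 v=5: → [19,23),[18,22),[17,21),[16,20); WM=17
i=19 t=23 v=1: → [23,27),[22,26),[21,25),[20,24); WM=17

17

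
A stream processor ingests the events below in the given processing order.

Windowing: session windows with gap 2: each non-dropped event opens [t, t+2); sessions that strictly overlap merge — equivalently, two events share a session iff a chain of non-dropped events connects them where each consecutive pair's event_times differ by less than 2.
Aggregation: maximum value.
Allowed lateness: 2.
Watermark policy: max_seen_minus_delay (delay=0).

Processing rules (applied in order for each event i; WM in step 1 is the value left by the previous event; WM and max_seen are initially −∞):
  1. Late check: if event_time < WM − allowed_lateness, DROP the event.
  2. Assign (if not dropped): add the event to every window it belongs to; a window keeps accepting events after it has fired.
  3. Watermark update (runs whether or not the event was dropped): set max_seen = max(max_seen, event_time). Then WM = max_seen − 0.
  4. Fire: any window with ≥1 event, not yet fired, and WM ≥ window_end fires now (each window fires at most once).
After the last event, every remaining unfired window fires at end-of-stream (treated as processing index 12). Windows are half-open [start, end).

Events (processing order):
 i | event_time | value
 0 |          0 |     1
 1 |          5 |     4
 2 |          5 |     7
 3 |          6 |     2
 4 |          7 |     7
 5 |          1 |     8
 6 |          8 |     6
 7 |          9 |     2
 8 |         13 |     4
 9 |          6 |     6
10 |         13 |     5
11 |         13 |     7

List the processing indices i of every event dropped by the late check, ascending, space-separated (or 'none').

5 9

i=0 t=0 v=1: → [0,2); WM=0
i=1 t=5 v=4: → [5,7); WM=5
i=2 t=5 v=7: → [5,7); WM=5
i=3 t=6 v=2: → [5,8); WM=6
i=4 t=7 v=7: → [5,9); WM=7
i=5 t=1 v=8: DROP (t<7-2); WM=7
i=6 t=8 v=6: → [5,10); WM=8
i=7 t=9 v=2: → [5,11); WM=9
i=8 t=13 v=4: → [13,15); WM=13
i=9 t=6 v=6: DROP (t<13-2); WM=13
i=10 t=13 v=5: → [13,15); WM=13
i=11 t=13 v=7: → [13,15); WM=13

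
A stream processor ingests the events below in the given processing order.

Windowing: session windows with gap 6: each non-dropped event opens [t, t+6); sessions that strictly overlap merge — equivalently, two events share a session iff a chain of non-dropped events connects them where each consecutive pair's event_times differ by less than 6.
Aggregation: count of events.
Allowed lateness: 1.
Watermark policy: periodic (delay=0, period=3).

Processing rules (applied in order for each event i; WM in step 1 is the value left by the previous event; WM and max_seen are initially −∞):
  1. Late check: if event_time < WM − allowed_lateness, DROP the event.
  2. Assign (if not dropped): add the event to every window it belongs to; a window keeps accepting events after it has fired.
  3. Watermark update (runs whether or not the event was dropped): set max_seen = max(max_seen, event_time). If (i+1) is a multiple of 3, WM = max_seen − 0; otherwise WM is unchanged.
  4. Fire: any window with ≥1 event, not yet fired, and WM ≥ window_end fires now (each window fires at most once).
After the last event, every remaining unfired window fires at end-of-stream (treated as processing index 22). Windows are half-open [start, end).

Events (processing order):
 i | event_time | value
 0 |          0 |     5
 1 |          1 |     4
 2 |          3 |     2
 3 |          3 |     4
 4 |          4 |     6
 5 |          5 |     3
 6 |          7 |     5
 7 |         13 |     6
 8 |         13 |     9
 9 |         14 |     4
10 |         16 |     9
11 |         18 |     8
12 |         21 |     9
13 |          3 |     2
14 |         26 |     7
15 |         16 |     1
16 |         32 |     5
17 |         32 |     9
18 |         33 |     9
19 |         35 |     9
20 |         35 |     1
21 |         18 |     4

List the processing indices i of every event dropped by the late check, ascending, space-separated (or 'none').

13 15 21

i=0 t=0 v=5: → [0,6); WM=−∞
i=1 t=1 v=4: → [0,7); WM=−∞
i=2 t=3 v=2: → [0,9); WM=3
i=3 t=3 v=4: → [0,9); WM=3
i=4 t=4 v=6: → [0,10); WM=3
i=5 t=5 v=3: → [0,11); WM=5
i=6 t=7 v=5: → [0,13); WM=5
i=7 t=13 v=6: → [13,19); WM=5
i=8 t=13 v=9: → [13,19); WM=13
i=9 t=14 v=4: → [13,20); WM=13
i=10 t=16 v=9: → [13,22); WM=13
i=11 t=18 v=8: → [13,24); WM=18
i=12 t=21 v=9: → [13,27); WM=18
i=13 t=3 v=2: DROP (t<18-1); WM=18
i=14 t=26 v=7: → [13,32); WM=26
i=15 t=16 v=1: DROP (t<26-1); WM=26
i=16 t=32 v=5: → [32,38); WM=26
i=17 t=32 v=9: → [32,38); WM=32
i=18 t=33 v=9: → [32,39); WM=32
i=19 t=35 v=9: → [32,41); WM=32
i=20 t=35 v=1: → [32,41); WM=35
i=21 t=18 v=4: DROP (t<35-1); WM=35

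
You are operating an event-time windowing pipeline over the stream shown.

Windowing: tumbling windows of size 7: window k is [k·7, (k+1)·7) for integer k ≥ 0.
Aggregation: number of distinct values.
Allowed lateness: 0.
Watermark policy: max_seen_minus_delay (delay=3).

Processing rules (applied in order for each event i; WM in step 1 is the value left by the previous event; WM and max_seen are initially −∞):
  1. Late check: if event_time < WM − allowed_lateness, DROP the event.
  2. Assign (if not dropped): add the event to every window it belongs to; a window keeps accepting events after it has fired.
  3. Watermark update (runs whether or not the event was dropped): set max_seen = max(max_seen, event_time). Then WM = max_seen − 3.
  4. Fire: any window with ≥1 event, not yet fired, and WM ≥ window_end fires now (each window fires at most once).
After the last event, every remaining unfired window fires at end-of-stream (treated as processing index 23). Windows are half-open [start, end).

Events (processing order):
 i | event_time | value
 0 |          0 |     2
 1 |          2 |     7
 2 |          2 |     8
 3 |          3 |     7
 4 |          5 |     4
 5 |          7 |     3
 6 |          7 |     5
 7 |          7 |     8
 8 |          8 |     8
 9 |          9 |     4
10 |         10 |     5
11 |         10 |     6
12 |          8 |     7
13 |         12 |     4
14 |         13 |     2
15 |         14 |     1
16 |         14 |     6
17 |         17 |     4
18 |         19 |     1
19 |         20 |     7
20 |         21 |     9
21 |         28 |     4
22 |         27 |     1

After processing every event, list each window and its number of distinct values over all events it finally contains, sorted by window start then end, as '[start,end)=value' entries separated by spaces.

[0,7)=4 [7,14)=7 [14,21)=4 [21,28)=2 [28,35)=1

i=0 t=0 v=2: → [0,7); WM=-3
i=1 t=2 v=7: → [0,7); WM=-1
i=2 t=2 v=8: → [0,7); WM=-1
i=3 t=3 v=7: → [0,7); WM=0
i=4 t=5 v=4: → [0,7); WM=2
i=5 t=7 v=3: → [7,14); WM=4
i=6 t=7 v=5: → [7,14); WM=4
i=7 t=7 v=8: → [7,14); WM=4
i=8 t=8 v=8: → [7,14); WM=5
i=9 t=9 v=4: → [7,14); WM=6
i=10 t=10 v=5: → [7,14); WM=7; [0,7) fires=4
i=11 t=10 v=6: → [7,14); WM=7
i=12 t=8 v=7: → [7,14); WM=7
i=13 t=12 v=4: → [7,14); WM=9
i=14 t=13 v=2: → [7,14); WM=10
i=15 t=14 v=1: → [14,21); WM=11
i=16 t=14 v=6: → [14,21); WM=11
i=17 t=17 v=4: → [14,21); WM=14; [7,14) fires=7
i=18 t=19 v=1: → [14,21); WM=16
i=19 t=20 v=7: → [14,21); WM=17
i=20 t=21 v=9: → [21,28); WM=18
i=21 t=28 v=4: → [28,35); WM=25; [14,21) fires=4
i=22 t=27 v=1: → [21,28); WM=25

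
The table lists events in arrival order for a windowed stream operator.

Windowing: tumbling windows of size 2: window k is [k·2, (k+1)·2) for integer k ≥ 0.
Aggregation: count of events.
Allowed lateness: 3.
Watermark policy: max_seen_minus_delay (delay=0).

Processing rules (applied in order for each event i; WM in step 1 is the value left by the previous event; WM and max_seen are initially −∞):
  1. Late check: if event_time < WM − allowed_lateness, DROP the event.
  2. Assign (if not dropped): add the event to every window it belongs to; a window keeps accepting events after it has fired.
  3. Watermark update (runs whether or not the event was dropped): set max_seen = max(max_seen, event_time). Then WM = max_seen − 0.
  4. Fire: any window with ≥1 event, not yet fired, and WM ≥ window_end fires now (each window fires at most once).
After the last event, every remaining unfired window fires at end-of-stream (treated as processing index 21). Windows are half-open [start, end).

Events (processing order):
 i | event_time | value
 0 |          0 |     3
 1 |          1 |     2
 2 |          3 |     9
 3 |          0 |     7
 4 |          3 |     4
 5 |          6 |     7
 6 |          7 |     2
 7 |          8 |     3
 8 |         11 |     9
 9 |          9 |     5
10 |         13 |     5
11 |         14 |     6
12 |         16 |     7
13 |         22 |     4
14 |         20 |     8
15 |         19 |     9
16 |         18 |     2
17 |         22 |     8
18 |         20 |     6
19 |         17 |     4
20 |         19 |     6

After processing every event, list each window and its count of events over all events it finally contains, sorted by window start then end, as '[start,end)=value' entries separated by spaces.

i=0 t=0 v=3: → [0,2); WM=0
i=1 t=1 v=2: → [0,2); WM=1
i=2 t=3 v=9: → [2,4); WM=3; [0,2) fires=2
i=3 t=0 v=7: → [0,2); WM=3
i=4 t=3 v=4: → [2,4); WM=3
i=5 t=6 v=7: → [6,8); WM=6; [2,4) fires=2
i=6 t=7 v=2: → [6,8); WM=7
i=7 t=8 v=3: → [8,10); WM=8; [6,8) fires=2
i=8 t=11 v=9: → [10,12); WM=11; [8,10) fires=1
i=9 t=9 v=5: → [8,10); WM=11
i=10 t=13 v=5: → [12,14); WM=13; [10,12) fires=1
i=11 t=14 v=6: → [14,16); WM=14; [12,14) fires=1
i=12 t=16 v=7: → [16,18); WM=16; [14,16) fires=1
i=13 t=22 v=4: → [22,24); WM=22; [16,18) fires=1
i=14 t=20 v=8: → [20,22); WM=22; [20,22) fires=1
i=15 t=19 v=9: → [18,20); WM=22; [18,20) fires=1
i=16 t=18 v=2: DROP (t<22-3); WM=22
i=17 t=22 v=8: → [22,24); WM=22
i=18 t=20 v=6: → [20,22); WM=22
i=19 t=17 v=4: DROP (t<22-3); WM=22
i=20 t=19 v=6: → [18,20); WM=22

[0,2)=3 [2,4)=2 [6,8)=2 [8,10)=2 [10,12)=1 [12,14)=1 [14,16)=1 [16,18)=1 [18,20)=2 [20,22)=2 [22,24)=2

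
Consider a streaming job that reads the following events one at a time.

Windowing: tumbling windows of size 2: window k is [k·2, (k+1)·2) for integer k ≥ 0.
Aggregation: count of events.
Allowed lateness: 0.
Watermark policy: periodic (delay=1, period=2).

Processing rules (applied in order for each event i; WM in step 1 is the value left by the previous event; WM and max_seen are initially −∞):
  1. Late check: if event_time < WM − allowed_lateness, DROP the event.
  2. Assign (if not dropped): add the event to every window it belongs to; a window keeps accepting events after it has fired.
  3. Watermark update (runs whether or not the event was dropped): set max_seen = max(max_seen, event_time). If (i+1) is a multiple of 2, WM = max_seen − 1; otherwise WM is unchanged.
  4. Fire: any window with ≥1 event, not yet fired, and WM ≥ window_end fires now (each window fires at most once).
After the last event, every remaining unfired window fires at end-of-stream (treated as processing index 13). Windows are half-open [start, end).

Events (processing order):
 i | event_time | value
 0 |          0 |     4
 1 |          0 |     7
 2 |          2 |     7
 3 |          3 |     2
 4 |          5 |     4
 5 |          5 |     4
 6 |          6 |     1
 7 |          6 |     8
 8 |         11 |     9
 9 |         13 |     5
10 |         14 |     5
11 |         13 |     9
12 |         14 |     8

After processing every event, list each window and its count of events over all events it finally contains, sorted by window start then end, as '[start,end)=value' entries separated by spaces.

[0,2)=2 [2,4)=2 [4,6)=2 [6,8)=2 [10,12)=1 [12,14)=2 [14,16)=2

i=0 t=0 v=4: → [0,2); WM=−∞
i=1 t=0 v=7: → [0,2); WM=-1
i=2 t=2 v=7: → [2,4); WM=-1
i=3 t=3 v=2: → [2,4); WM=2; [0,2) fires=2
i=4 t=5 v=4: → [4,6); WM=2
i=5 t=5 v=4: → [4,6); WM=4; [2,4) fires=2
i=6 t=6 v=1: → [6,8); WM=4
i=7 t=6 v=8: → [6,8); WM=5
i=8 t=11 v=9: → [10,12); WM=5
i=9 t=13 v=5: → [12,14); WM=12; [4,6) fires=2 [6,8) fires=2 [10,12) fires=1
i=10 t=14 v=5: → [14,16); WM=12
i=11 t=13 v=9: → [12,14); WM=13
i=12 t=14 v=8: → [14,16); WM=13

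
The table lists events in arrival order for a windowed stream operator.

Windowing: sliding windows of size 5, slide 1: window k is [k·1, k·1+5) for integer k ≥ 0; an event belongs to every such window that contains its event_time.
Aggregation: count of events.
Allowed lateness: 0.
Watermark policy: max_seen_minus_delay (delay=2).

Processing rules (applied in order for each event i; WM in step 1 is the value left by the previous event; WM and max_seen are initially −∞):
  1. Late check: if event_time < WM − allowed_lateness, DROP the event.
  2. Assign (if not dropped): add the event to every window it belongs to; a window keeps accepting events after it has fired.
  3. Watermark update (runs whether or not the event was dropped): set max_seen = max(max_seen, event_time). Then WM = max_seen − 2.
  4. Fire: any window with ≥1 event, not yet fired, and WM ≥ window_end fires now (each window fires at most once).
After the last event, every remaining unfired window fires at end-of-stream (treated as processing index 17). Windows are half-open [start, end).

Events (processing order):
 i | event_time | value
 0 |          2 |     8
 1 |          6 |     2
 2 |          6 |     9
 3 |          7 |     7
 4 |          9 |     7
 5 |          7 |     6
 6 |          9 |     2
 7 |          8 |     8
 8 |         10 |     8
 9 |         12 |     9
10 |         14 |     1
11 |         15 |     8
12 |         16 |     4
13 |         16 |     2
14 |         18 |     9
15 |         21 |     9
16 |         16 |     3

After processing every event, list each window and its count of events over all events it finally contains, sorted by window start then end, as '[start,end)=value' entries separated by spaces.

i=0 t=2 v=8: → [2,7),[1,6),[0,5); WM=0
i=1 t=6 v=2: → [6,11),[5,10),[4,9),[3,8),[2,7); WM=4
i=2 t=6 v=9: → [6,11),[5,10),[4,9),[3,8),[2,7); WM=4
i=3 t=7 v=7: → [7,12),[6,11),[5,10),[4,9),[3,8); WM=5; [0,5) fires=1
i=4 t=9 v=7: → [9,14),[8,13),[7,12),[6,11),[5,10); WM=7; [1,6) fires=1 [2,7) fires=3
i=5 t=7 v=6: → [7,12),[6,11),[5,10),[4,9),[3,8); WM=7
i=6 t=9 v=2: → [9,14),[8,13),[7,12),[6,11),[5,10); WM=7
i=7 t=8 v=8: → [8,13),[7,12),[6,11),[5,10),[4,9); WM=7
i=8 t=10 v=8: → [10,15),[9,14),[8,13),[7,12),[6,11); WM=8; [3,8) fires=4
i=9 t=12 v=9: → [12,17),[11,16),[10,15),[9,14),[8,13); WM=10; [4,9) fires=5 [5,10) fires=7
i=10 t=14 v=1: → [14,19),[13,18),[12,17),[11,16),[10,15); WM=12; [6,11) fires=8 [7,12) fires=6
i=11 t=15 v=8: → [15,20),[14,19),[13,18),[12,17),[11,16); WM=13; [8,13) fires=5
i=12 t=16 v=4: → [16,21),[15,20),[14,19),[13,18),[12,17); WM=14; [9,14) fires=4
i=13 t=16 v=2: → [16,21),[15,20),[14,19),[13,18),[12,17); WM=14
i=14 t=18 v=9: → [18,23),[17,22),[16,21),[15,20),[14,19); WM=16; [10,15) fires=3 [11,16) fires=3
i=15 t=21 v=9: → [21,26),[20,25),[19,24),[18,23),[17,22); WM=19; [12,17) fires=5 [13,18) fires=4 [14,19) fires=5
i=16 t=16 v=3: DROP (t<19-0); WM=19

[0,5)=1 [1,6)=1 [2,7)=3 [3,8)=4 [4,9)=5 [5,10)=7 [6,11)=8 [7,12)=6 [8,13)=5 [9,14)=4 [10,15)=3 [11,16)=3 [12,17)=5 [13,18)=4 [14,19)=5 [15,20)=4 [16,21)=3 [17,22)=2 [18,23)=2 [19,24)=1 [20,25)=1 [21,26)=1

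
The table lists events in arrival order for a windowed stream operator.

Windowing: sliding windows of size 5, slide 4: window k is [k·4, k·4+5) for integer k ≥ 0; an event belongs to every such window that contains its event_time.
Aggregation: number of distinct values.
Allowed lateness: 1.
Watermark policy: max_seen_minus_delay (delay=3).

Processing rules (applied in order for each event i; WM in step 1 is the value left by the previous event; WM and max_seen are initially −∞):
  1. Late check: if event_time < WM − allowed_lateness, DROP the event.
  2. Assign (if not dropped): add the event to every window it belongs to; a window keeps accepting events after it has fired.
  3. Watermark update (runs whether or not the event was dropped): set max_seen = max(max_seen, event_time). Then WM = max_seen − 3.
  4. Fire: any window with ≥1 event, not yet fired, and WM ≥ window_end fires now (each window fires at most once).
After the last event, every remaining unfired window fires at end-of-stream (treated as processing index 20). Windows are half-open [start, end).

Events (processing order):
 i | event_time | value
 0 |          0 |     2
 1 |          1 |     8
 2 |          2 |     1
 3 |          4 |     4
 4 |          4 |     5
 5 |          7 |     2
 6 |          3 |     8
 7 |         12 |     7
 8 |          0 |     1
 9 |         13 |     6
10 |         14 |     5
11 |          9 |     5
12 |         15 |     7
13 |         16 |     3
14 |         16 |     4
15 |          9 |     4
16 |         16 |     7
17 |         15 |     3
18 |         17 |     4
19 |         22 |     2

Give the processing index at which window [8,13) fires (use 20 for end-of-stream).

13

i=0 t=0 v=2: → [0,5); WM=-3
i=1 t=1 v=8: → [0,5); WM=-2
i=2 t=2 v=1: → [0,5); WM=-1
i=3 t=4 v=4: → [4,9),[0,5); WM=1
i=4 t=4 v=5: → [4,9),[0,5); WM=1
i=5 t=7 v=2: → [4,9); WM=4
i=6 t=3 v=8: → [0,5); WM=4
i=7 t=12 v=7: → [12,17),[8,13); WM=9; [0,5) fires=5 [4,9) fires=3
i=8 t=0 v=1: DROP (t<9-1); WM=9
i=9 t=13 v=6: → [12,17); WM=10
i=10 t=14 v=5: → [12,17); WM=11
i=11 t=9 v=5: DROP (t<11-1); WM=11
i=12 t=15 v=7: → [12,17); WM=12
i=13 t=16 v=3: → [16,21),[12,17); WM=13; [8,13) fires=1
i=14 t=16 v=4: → [16,21),[12,17); WM=13
i=15 t=9 v=4: DROP (t<13-1); WM=13
i=16 t=16 v=7: → [16,21),[12,17); WM=13
i=17 t=15 v=3: → [12,17); WM=13
i=18 t=17 v=4: → [16,21); WM=14
i=19 t=22 v=2: → [20,25); WM=19; [12,17) fires=5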